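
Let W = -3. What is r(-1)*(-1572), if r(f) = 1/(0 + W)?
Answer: 524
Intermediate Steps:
r(f) = -1/3 (r(f) = 1/(0 - 3) = 1/(-3) = -1/3)
r(-1)*(-1572) = -1/3*(-1572) = 524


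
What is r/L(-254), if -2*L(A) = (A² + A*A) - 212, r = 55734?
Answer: -9289/10735 ≈ -0.86530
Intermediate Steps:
L(A) = 106 - A² (L(A) = -((A² + A*A) - 212)/2 = -((A² + A²) - 212)/2 = -(2*A² - 212)/2 = -(-212 + 2*A²)/2 = 106 - A²)
r/L(-254) = 55734/(106 - 1*(-254)²) = 55734/(106 - 1*64516) = 55734/(106 - 64516) = 55734/(-64410) = 55734*(-1/64410) = -9289/10735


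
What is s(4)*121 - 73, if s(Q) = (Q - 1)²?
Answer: 1016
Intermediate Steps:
s(Q) = (-1 + Q)²
s(4)*121 - 73 = (-1 + 4)²*121 - 73 = 3²*121 - 73 = 9*121 - 73 = 1089 - 73 = 1016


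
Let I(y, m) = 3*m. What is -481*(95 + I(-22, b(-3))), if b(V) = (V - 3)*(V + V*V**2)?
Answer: -305435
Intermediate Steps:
b(V) = (-3 + V)*(V + V**3)
-481*(95 + I(-22, b(-3))) = -481*(95 + 3*(-3*(-3 - 3 + (-3)**3 - 3*(-3)**2))) = -481*(95 + 3*(-3*(-3 - 3 - 27 - 3*9))) = -481*(95 + 3*(-3*(-3 - 3 - 27 - 27))) = -481*(95 + 3*(-3*(-60))) = -481*(95 + 3*180) = -481*(95 + 540) = -481*635 = -305435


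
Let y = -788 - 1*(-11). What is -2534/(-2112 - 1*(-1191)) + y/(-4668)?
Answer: 4181443/1433076 ≈ 2.9178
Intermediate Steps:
y = -777 (y = -788 + 11 = -777)
-2534/(-2112 - 1*(-1191)) + y/(-4668) = -2534/(-2112 - 1*(-1191)) - 777/(-4668) = -2534/(-2112 + 1191) - 777*(-1/4668) = -2534/(-921) + 259/1556 = -2534*(-1/921) + 259/1556 = 2534/921 + 259/1556 = 4181443/1433076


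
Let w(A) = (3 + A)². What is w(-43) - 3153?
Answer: -1553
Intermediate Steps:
w(-43) - 3153 = (3 - 43)² - 3153 = (-40)² - 3153 = 1600 - 3153 = -1553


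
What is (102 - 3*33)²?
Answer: 9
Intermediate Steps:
(102 - 3*33)² = (102 - 99)² = 3² = 9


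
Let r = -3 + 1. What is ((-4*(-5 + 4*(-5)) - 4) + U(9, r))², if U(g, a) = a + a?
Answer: 8464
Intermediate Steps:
r = -2
U(g, a) = 2*a
((-4*(-5 + 4*(-5)) - 4) + U(9, r))² = ((-4*(-5 + 4*(-5)) - 4) + 2*(-2))² = ((-4*(-5 - 20) - 4) - 4)² = ((-4*(-25) - 4) - 4)² = ((100 - 4) - 4)² = (96 - 4)² = 92² = 8464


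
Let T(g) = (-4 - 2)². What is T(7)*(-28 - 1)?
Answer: -1044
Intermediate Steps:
T(g) = 36 (T(g) = (-6)² = 36)
T(7)*(-28 - 1) = 36*(-28 - 1) = 36*(-29) = -1044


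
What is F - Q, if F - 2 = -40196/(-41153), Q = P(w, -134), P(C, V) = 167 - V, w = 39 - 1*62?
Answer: -12264551/41153 ≈ -298.02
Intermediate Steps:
w = -23 (w = 39 - 62 = -23)
Q = 301 (Q = 167 - 1*(-134) = 167 + 134 = 301)
F = 122502/41153 (F = 2 - 40196/(-41153) = 2 - 40196*(-1/41153) = 2 + 40196/41153 = 122502/41153 ≈ 2.9767)
F - Q = 122502/41153 - 1*301 = 122502/41153 - 301 = -12264551/41153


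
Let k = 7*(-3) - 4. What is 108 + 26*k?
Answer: -542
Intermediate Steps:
k = -25 (k = -21 - 4 = -25)
108 + 26*k = 108 + 26*(-25) = 108 - 650 = -542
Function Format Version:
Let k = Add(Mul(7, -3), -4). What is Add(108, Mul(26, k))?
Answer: -542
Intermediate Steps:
k = -25 (k = Add(-21, -4) = -25)
Add(108, Mul(26, k)) = Add(108, Mul(26, -25)) = Add(108, -650) = -542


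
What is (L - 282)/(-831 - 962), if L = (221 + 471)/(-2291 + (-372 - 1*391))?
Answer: 430960/2737911 ≈ 0.15740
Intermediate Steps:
L = -346/1527 (L = 692/(-2291 + (-372 - 391)) = 692/(-2291 - 763) = 692/(-3054) = 692*(-1/3054) = -346/1527 ≈ -0.22659)
(L - 282)/(-831 - 962) = (-346/1527 - 282)/(-831 - 962) = -430960/1527/(-1793) = -430960/1527*(-1/1793) = 430960/2737911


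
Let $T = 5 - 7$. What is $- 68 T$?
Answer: $136$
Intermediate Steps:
$T = -2$ ($T = 5 - 7 = -2$)
$- 68 T = \left(-68\right) \left(-2\right) = 136$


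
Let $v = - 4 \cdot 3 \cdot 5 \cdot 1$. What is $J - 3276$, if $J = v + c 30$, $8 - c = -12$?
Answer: $-2736$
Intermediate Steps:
$c = 20$ ($c = 8 - -12 = 8 + 12 = 20$)
$v = -60$ ($v = \left(-4\right) 15 \cdot 1 = \left(-60\right) 1 = -60$)
$J = 540$ ($J = -60 + 20 \cdot 30 = -60 + 600 = 540$)
$J - 3276 = 540 - 3276 = -2736$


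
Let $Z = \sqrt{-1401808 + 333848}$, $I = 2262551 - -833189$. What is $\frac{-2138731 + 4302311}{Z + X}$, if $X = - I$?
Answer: $- \frac{167447028730}{239590180389} - \frac{108179 i \sqrt{266990}}{239590180389} \approx -0.69889 - 0.0002333 i$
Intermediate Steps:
$I = 3095740$ ($I = 2262551 + 833189 = 3095740$)
$Z = 2 i \sqrt{266990}$ ($Z = \sqrt{-1067960} = 2 i \sqrt{266990} \approx 1033.4 i$)
$X = -3095740$ ($X = \left(-1\right) 3095740 = -3095740$)
$\frac{-2138731 + 4302311}{Z + X} = \frac{-2138731 + 4302311}{2 i \sqrt{266990} - 3095740} = \frac{2163580}{-3095740 + 2 i \sqrt{266990}}$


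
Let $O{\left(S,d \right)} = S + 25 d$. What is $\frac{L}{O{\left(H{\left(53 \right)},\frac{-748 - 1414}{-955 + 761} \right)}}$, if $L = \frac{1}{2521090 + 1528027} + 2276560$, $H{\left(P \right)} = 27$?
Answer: $\frac{894151606359537}{120032024348} \approx 7449.3$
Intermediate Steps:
$L = \frac{9218057797521}{4049117}$ ($L = \frac{1}{4049117} + 2276560 = \frac{9218057797521}{4049117} \approx 2.2766 \cdot 10^{6}$)
$\frac{L}{O{\left(H{\left(53 \right)},\frac{-748 - 1414}{-955 + 761} \right)}} = \frac{9218057797521}{4049117 \left(27 + 25 \frac{-748 - 1414}{-955 + 761}\right)} = \frac{9218057797521}{4049117 \left(27 + 25 \left(- \frac{2162}{-194}\right)\right)} = \frac{9218057797521}{4049117 \left(27 + 25 \left(\left(-2162\right) \left(- \frac{1}{194}\right)\right)\right)} = \frac{9218057797521}{4049117 \left(27 + 25 \cdot \frac{1081}{97}\right)} = \frac{9218057797521}{4049117 \left(27 + \frac{27025}{97}\right)} = \frac{9218057797521}{4049117 \cdot \frac{29644}{97}} = \frac{9218057797521}{4049117} \cdot \frac{97}{29644} = \frac{894151606359537}{120032024348}$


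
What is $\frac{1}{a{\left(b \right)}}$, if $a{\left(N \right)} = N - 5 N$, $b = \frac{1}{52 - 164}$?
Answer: $28$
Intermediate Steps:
$b = - \frac{1}{112}$ ($b = \frac{1}{-112} = - \frac{1}{112} \approx -0.0089286$)
$a{\left(N \right)} = - 4 N$
$\frac{1}{a{\left(b \right)}} = \frac{1}{\left(-4\right) \left(- \frac{1}{112}\right)} = \frac{1}{\frac{1}{28}} = 28$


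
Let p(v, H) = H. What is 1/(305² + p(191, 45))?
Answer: 1/93070 ≈ 1.0745e-5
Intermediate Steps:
1/(305² + p(191, 45)) = 1/(305² + 45) = 1/(93025 + 45) = 1/93070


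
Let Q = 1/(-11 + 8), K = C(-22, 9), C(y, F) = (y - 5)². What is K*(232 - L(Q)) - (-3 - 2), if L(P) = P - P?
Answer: 169133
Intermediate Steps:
C(y, F) = (-5 + y)²
K = 729 (K = (-5 - 22)² = (-27)² = 729)
Q = -⅓ (Q = 1/(-3) = -⅓ ≈ -0.33333)
L(P) = 0
K*(232 - L(Q)) - (-3 - 2) = 729*(232 - 1*0) - (-3 - 2) = 729*(232 + 0) - 1*(-5) = 729*232 + 5 = 169128 + 5 = 169133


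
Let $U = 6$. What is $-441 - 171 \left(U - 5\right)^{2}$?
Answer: $-612$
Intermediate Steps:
$-441 - 171 \left(U - 5\right)^{2} = -441 - 171 \left(6 - 5\right)^{2} = -441 - 171 \cdot 1^{2} = -441 - 171 = -612$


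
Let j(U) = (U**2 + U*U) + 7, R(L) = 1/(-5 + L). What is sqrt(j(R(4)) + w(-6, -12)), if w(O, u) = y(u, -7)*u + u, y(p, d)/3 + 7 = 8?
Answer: I*sqrt(39) ≈ 6.245*I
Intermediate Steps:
y(p, d) = 3 (y(p, d) = -21 + 3*8 = -21 + 24 = 3)
w(O, u) = 4*u (w(O, u) = 3*u + u = 4*u)
j(U) = 7 + 2*U**2 (j(U) = (U**2 + U**2) + 7 = 2*U**2 + 7 = 7 + 2*U**2)
sqrt(j(R(4)) + w(-6, -12)) = sqrt((7 + 2*(1/(-5 + 4))**2) + 4*(-12)) = sqrt((7 + 2*(1/(-1))**2) - 48) = sqrt((7 + 2*(-1)**2) - 48) = sqrt((7 + 2*1) - 48) = sqrt((7 + 2) - 48) = sqrt(9 - 48) = sqrt(-39) = I*sqrt(39)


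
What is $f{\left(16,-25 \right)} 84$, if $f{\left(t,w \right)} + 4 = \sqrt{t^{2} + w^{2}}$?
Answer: $-336 + 84 \sqrt{881} \approx 2157.3$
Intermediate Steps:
$f{\left(t,w \right)} = -4 + \sqrt{t^{2} + w^{2}}$
$f{\left(16,-25 \right)} 84 = \left(-4 + \sqrt{16^{2} + \left(-25\right)^{2}}\right) 84 = \left(-4 + \sqrt{256 + 625}\right) 84 = \left(-4 + \sqrt{881}\right) 84 = -336 + 84 \sqrt{881}$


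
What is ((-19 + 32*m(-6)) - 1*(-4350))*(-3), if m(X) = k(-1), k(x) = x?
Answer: -12897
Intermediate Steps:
m(X) = -1
((-19 + 32*m(-6)) - 1*(-4350))*(-3) = ((-19 + 32*(-1)) - 1*(-4350))*(-3) = ((-19 - 32) + 4350)*(-3) = (-51 + 4350)*(-3) = 4299*(-3) = -12897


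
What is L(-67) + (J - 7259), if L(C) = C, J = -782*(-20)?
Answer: 8314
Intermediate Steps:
J = 15640
L(-67) + (J - 7259) = -67 + (15640 - 7259) = -67 + 8381 = 8314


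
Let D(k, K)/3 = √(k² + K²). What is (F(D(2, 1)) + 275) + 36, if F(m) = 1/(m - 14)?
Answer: 46947/151 - 3*√5/151 ≈ 310.86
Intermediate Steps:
D(k, K) = 3*√(K² + k²) (D(k, K) = 3*√(k² + K²) = 3*√(K² + k²))
F(m) = 1/(-14 + m)
(F(D(2, 1)) + 275) + 36 = (1/(-14 + 3*√(1² + 2²)) + 275) + 36 = (1/(-14 + 3*√(1 + 4)) + 275) + 36 = (1/(-14 + 3*√5) + 275) + 36 = (275 + 1/(-14 + 3*√5)) + 36 = 311 + 1/(-14 + 3*√5)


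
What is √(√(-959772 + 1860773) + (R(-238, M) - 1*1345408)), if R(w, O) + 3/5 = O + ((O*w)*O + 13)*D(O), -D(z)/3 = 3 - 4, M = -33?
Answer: √(-53073715 + 25*√901001)/5 ≈ 1456.7*I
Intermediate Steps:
D(z) = 3 (D(z) = -3*(3 - 4) = -3*(-1) = 3)
R(w, O) = 192/5 + O + 3*w*O² (R(w, O) = -⅗ + (O + ((O*w)*O + 13)*3) = -⅗ + (O + (w*O² + 13)*3) = -⅗ + (O + (13 + w*O²)*3) = -⅗ + (O + (39 + 3*w*O²)) = -⅗ + (39 + O + 3*w*O²) = 192/5 + O + 3*w*O²)
√(√(-959772 + 1860773) + (R(-238, M) - 1*1345408)) = √(√(-959772 + 1860773) + ((192/5 - 33 + 3*(-238)*(-33)²) - 1*1345408)) = √(√901001 + ((192/5 - 33 + 3*(-238)*1089) - 1345408)) = √(√901001 + ((192/5 - 33 - 777546) - 1345408)) = √(√901001 + (-3887703/5 - 1345408)) = √(√901001 - 10614743/5) = √(-10614743/5 + √901001)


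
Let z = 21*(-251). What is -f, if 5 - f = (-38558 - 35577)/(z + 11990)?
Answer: -107730/6719 ≈ -16.034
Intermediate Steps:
z = -5271
f = 107730/6719 (f = 5 - (-38558 - 35577)/(-5271 + 11990) = 5 - (-74135)/6719 = 5 - 1*(-74135/6719) = 5 + 74135/6719 = 107730/6719 ≈ 16.034)
-f = -1*107730/6719 = -107730/6719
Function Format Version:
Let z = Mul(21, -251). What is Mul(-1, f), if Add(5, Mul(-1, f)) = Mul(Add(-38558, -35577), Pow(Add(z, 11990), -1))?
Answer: Rational(-107730, 6719) ≈ -16.034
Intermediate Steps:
z = -5271
f = Rational(107730, 6719) (f = Add(5, Mul(-1, Mul(Add(-38558, -35577), Pow(Add(-5271, 11990), -1)))) = Add(5, Mul(-1, Mul(-74135, Pow(6719, -1)))) = Add(5, Mul(-1, Mul(-74135, Rational(1, 6719)))) = Add(5, Mul(-1, Rational(-74135, 6719))) = Add(5, Rational(74135, 6719)) = Rational(107730, 6719) ≈ 16.034)
Mul(-1, f) = Mul(-1, Rational(107730, 6719)) = Rational(-107730, 6719)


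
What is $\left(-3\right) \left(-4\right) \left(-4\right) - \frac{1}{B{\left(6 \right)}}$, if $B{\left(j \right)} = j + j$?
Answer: $- \frac{577}{12} \approx -48.083$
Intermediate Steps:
$B{\left(j \right)} = 2 j$
$\left(-3\right) \left(-4\right) \left(-4\right) - \frac{1}{B{\left(6 \right)}} = \left(-3\right) \left(-4\right) \left(-4\right) - \frac{1}{2 \cdot 6} = 12 \left(-4\right) - \frac{1}{12} = -48 - \frac{1}{12} = - \frac{577}{12}$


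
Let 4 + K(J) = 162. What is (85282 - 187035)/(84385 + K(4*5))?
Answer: -101753/84543 ≈ -1.2036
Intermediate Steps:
K(J) = 158 (K(J) = -4 + 162 = 158)
(85282 - 187035)/(84385 + K(4*5)) = (85282 - 187035)/(84385 + 158) = -101753/84543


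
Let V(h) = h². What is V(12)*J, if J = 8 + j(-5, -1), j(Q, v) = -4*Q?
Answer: 4032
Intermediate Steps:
J = 28 (J = 8 - 4*(-5) = 8 + 20 = 28)
V(12)*J = 12²*28 = 144*28 = 4032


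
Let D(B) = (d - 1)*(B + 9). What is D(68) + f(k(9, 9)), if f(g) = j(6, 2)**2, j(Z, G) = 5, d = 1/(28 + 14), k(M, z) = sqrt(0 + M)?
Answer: -301/6 ≈ -50.167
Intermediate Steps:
k(M, z) = sqrt(M)
d = 1/42 ≈ 0.023810
D(B) = -123/14 - 41*B/42 (D(B) = (1/42 - 1)*(B + 9) = -41*(9 + B)/42 = -123/14 - 41*B/42)
f(g) = 25 (f(g) = 5**2 = 25)
D(68) + f(k(9, 9)) = (-123/14 - 41/42*68) + 25 = (-123/14 - 1394/21) + 25 = -451/6 + 25 = -301/6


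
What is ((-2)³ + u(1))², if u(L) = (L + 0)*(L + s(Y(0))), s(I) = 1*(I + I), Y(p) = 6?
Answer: 25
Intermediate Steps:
s(I) = 2*I (s(I) = 1*(2*I) = 2*I)
u(L) = L*(12 + L) (u(L) = (L + 0)*(L + 2*6) = L*(L + 12) = L*(12 + L))
((-2)³ + u(1))² = ((-2)³ + 1*(12 + 1))² = (-8 + 1*13)² = (-8 + 13)² = 5² = 25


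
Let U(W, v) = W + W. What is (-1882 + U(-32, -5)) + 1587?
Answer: -359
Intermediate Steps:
U(W, v) = 2*W
(-1882 + U(-32, -5)) + 1587 = (-1882 + 2*(-32)) + 1587 = (-1882 - 64) + 1587 = -1946 + 1587 = -359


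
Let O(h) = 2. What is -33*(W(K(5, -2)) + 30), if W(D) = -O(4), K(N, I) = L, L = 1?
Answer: -924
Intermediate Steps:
K(N, I) = 1
W(D) = -2 (W(D) = -1*2 = -2)
-33*(W(K(5, -2)) + 30) = -33*(-2 + 30) = -33*28 = -924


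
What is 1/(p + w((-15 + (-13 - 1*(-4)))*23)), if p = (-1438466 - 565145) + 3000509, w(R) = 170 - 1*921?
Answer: 1/996147 ≈ 1.0039e-6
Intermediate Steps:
w(R) = -751 (w(R) = 170 - 921 = -751)
p = 996898 (p = -2003611 + 3000509 = 996898)
1/(p + w((-15 + (-13 - 1*(-4)))*23)) = 1/(996898 - 751) = 1/996147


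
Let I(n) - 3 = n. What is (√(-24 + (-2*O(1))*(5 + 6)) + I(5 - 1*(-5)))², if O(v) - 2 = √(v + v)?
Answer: (13 + √2*√(-34 - 11*√2))² ≈ 69.887 + 258.84*I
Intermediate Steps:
I(n) = 3 + n
O(v) = 2 + √2*√v (O(v) = 2 + √(v + v) = 2 + √(2*v) = 2 + √2*√v)
(√(-24 + (-2*O(1))*(5 + 6)) + I(5 - 1*(-5)))² = (√(-24 + (-2*(2 + √2*√1))*(5 + 6)) + (3 + (5 - 1*(-5))))² = (√(-24 - 2*(2 + √2*1)*11) + (3 + (5 + 5)))² = (√(-24 - 2*(2 + √2)*11) + (3 + 10))² = (√(-24 + (-4 - 2*√2)*11) + 13)² = (√(-24 + (-44 - 22*√2)) + 13)² = (√(-68 - 22*√2) + 13)² = (13 + √(-68 - 22*√2))²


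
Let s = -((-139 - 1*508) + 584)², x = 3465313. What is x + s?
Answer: 3461344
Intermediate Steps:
s = -3969 (s = -((-139 - 508) + 584)² = -(-647 + 584)² = -1*(-63)² = -1*3969 = -3969)
x + s = 3465313 - 3969 = 3461344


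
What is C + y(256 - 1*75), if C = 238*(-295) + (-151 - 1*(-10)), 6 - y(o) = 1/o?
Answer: -12732446/181 ≈ -70345.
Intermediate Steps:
y(o) = 6 - 1/o
C = -70351 (C = -70210 + (-151 + 10) = -70210 - 141 = -70351)
C + y(256 - 1*75) = -70351 + (6 - 1/(256 - 1*75)) = -70351 + (6 - 1/(256 - 75)) = -70351 + (6 - 1/181) = -70351 + 1085/181 = -12732446/181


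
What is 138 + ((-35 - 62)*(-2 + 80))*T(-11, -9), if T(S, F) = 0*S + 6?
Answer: -45258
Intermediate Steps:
T(S, F) = 6 (T(S, F) = 0 + 6 = 6)
138 + ((-35 - 62)*(-2 + 80))*T(-11, -9) = 138 + ((-35 - 62)*(-2 + 80))*6 = 138 - 97*78*6 = 138 - 7566*6 = 138 - 45396 = -45258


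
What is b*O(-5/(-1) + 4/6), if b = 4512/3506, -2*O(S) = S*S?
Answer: -108664/5259 ≈ -20.662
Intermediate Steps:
O(S) = -S²/2 (O(S) = -S*S/2 = -S²/2)
b = 2256/1753 (b = 4512*(1/3506) = 2256/1753 ≈ 1.2869)
b*O(-5/(-1) + 4/6) = 2256*(-(-5/(-1) + 4/6)²/2)/1753 = 2256*(-(-5*(-1) + 4*(⅙))²/2)/1753 = 2256*(-(5 + ⅔)²/2)/1753 = 2256*(-(17/3)²/2)/1753 = 2256*(-½*289/9)/1753 = (2256/1753)*(-289/18) = -108664/5259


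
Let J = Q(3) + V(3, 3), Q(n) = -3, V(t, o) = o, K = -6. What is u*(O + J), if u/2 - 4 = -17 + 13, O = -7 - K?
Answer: 0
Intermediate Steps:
O = -1 (O = -7 - 1*(-6) = -7 + 6 = -1)
u = 0 (u = 8 + 2*(-17 + 13) = 8 + 2*(-4) = 8 - 8 = 0)
J = 0 (J = -3 + 3 = 0)
u*(O + J) = 0*(-1 + 0) = 0*(-1) = 0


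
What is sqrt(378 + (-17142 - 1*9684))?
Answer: 4*I*sqrt(1653) ≈ 162.63*I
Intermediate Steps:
sqrt(378 + (-17142 - 1*9684)) = sqrt(378 + (-17142 - 9684)) = sqrt(378 - 26826) = sqrt(-26448) = 4*I*sqrt(1653)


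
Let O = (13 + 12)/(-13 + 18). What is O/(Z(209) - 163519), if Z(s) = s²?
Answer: -5/119838 ≈ -4.1723e-5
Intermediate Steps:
O = 5 (O = 25/5 = 25*(⅕) = 5)
O/(Z(209) - 163519) = 5/(209² - 163519) = 5/(43681 - 163519) = 5/(-119838) = 5*(-1/119838) = -5/119838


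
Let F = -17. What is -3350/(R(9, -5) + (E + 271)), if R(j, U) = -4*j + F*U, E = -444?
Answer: 1675/62 ≈ 27.016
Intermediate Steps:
R(j, U) = -17*U - 4*j (R(j, U) = -4*j - 17*U = -17*U - 4*j)
-3350/(R(9, -5) + (E + 271)) = -3350/((-17*(-5) - 4*9) + (-444 + 271)) = -3350/((85 - 36) - 173) = -3350/(49 - 173) = -3350/(-124) = -3350*(-1/124) = 1675/62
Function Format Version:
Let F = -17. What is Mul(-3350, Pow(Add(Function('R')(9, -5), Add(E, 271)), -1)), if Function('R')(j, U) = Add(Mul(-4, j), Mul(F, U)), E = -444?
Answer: Rational(1675, 62) ≈ 27.016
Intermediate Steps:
Function('R')(j, U) = Add(Mul(-17, U), Mul(-4, j)) (Function('R')(j, U) = Add(Mul(-4, j), Mul(-17, U)) = Add(Mul(-17, U), Mul(-4, j)))
Mul(-3350, Pow(Add(Function('R')(9, -5), Add(E, 271)), -1)) = Mul(-3350, Pow(Add(Add(Mul(-17, -5), Mul(-4, 9)), Add(-444, 271)), -1)) = Mul(-3350, Pow(Add(Add(85, -36), -173), -1)) = Mul(-3350, Pow(Add(49, -173), -1)) = Mul(-3350, Pow(-124, -1)) = Mul(-3350, Rational(-1, 124)) = Rational(1675, 62)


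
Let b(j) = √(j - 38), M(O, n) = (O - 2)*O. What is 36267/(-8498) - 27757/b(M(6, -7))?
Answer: -5181/1214 + 27757*I*√14/14 ≈ -4.2677 + 7418.4*I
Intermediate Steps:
M(O, n) = O*(-2 + O) (M(O, n) = (-2 + O)*O = O*(-2 + O))
b(j) = √(-38 + j)
36267/(-8498) - 27757/b(M(6, -7)) = 36267/(-8498) - 27757/√(-38 + 6*(-2 + 6)) = 36267*(-1/8498) - 27757/√(-38 + 6*4) = -5181/1214 - 27757/√(-38 + 24) = -5181/1214 - 27757*(-I*√14/14) = -5181/1214 - (-27757)*I*√14/14 = -5181/1214 + 27757*I*√14/14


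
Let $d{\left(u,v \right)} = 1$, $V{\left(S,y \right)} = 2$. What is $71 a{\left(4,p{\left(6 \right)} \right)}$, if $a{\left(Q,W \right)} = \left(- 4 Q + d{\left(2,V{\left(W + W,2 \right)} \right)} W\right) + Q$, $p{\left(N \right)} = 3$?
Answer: $-639$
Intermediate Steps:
$a{\left(Q,W \right)} = W - 3 Q$ ($a{\left(Q,W \right)} = \left(- 4 Q + 1 W\right) + Q = \left(- 4 Q + W\right) + Q = \left(W - 4 Q\right) + Q = W - 3 Q$)
$71 a{\left(4,p{\left(6 \right)} \right)} = 71 \left(3 - 12\right) = 71 \left(-9\right) = -639$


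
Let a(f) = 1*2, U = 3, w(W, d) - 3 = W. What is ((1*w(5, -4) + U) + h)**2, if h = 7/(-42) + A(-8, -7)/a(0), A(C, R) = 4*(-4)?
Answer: 289/36 ≈ 8.0278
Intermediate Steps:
w(W, d) = 3 + W
a(f) = 2
A(C, R) = -16
h = -49/6 (h = 7/(-42) - 16/2 = 7*(-1/42) - 16*1/2 = -1/6 - 8 = -49/6 ≈ -8.1667)
((1*w(5, -4) + U) + h)**2 = ((1*(3 + 5) + 3) - 49/6)**2 = ((1*8 + 3) - 49/6)**2 = ((8 + 3) - 49/6)**2 = (11 - 49/6)**2 = (17/6)**2 = 289/36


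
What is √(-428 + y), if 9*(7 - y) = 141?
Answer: I*√3930/3 ≈ 20.897*I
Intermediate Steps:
y = -26/3 (y = 7 - ⅑*141 = 7 - 47/3 = -26/3 ≈ -8.6667)
√(-428 + y) = √(-428 - 26/3) = √(-1310/3) = I*√3930/3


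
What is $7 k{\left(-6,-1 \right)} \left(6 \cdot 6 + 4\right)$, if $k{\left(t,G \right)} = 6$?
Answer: $1680$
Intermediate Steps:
$7 k{\left(-6,-1 \right)} \left(6 \cdot 6 + 4\right) = 7 \cdot 6 \left(6 \cdot 6 + 4\right) = 42 \left(36 + 4\right) = 42 \cdot 40 = 1680$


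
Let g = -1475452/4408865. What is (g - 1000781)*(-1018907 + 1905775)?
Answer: -3913136366834608756/4408865 ≈ -8.8756e+11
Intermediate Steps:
g = -1475452/4408865 (g = -1475452*1/4408865 = -1475452/4408865 ≈ -0.33466)
(g - 1000781)*(-1018907 + 1905775) = (-1475452/4408865 - 1000781)*(-1018907 + 1905775) = -4412309799017/4408865*886868 = -3913136366834608756/4408865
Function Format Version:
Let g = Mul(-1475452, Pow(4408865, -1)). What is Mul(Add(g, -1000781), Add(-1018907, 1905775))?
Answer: Rational(-3913136366834608756, 4408865) ≈ -8.8756e+11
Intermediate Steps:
g = Rational(-1475452, 4408865) (g = Mul(-1475452, Rational(1, 4408865)) = Rational(-1475452, 4408865) ≈ -0.33466)
Mul(Add(g, -1000781), Add(-1018907, 1905775)) = Mul(Add(Rational(-1475452, 4408865), -1000781), Add(-1018907, 1905775)) = Mul(Rational(-4412309799017, 4408865), 886868) = Rational(-3913136366834608756, 4408865)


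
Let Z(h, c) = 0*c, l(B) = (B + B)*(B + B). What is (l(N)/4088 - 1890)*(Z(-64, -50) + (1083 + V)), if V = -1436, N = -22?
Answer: 340838444/511 ≈ 6.6700e+5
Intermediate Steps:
l(B) = 4*B² (l(B) = (2*B)*(2*B) = 4*B²)
Z(h, c) = 0
(l(N)/4088 - 1890)*(Z(-64, -50) + (1083 + V)) = ((4*(-22)²)/4088 - 1890)*(0 + (1083 - 1436)) = ((4*484)*(1/4088) - 1890)*(0 - 353) = (1936*(1/4088) - 1890)*(-353) = (242/511 - 1890)*(-353) = -965548/511*(-353) = 340838444/511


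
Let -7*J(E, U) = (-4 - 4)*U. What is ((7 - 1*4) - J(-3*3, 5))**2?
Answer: 361/49 ≈ 7.3673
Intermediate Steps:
J(E, U) = 8*U/7 (J(E, U) = -(-4 - 4)*U/7 = -(-8)*U/7 = 8*U/7)
((7 - 1*4) - J(-3*3, 5))**2 = ((7 - 1*4) - 8*5/7)**2 = ((7 - 4) - 1*40/7)**2 = (3 - 40/7)**2 = (-19/7)**2 = 361/49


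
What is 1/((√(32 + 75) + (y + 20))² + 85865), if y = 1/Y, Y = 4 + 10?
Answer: 3318176708/286600432177361 - 1542128*√107/286600432177361 ≈ 1.1522e-5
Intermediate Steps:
Y = 14
y = 1/14 ≈ 0.071429
1/((√(32 + 75) + (y + 20))² + 85865) = 1/((√(32 + 75) + (1/14 + 20))² + 85865) = 1/((√107 + 281/14)² + 85865) = 1/((281/14 + √107)² + 85865) = 1/(85865 + (281/14 + √107)²)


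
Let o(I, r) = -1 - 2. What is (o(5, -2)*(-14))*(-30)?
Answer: -1260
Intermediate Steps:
o(I, r) = -3
(o(5, -2)*(-14))*(-30) = -3*(-14)*(-30) = 42*(-30) = -1260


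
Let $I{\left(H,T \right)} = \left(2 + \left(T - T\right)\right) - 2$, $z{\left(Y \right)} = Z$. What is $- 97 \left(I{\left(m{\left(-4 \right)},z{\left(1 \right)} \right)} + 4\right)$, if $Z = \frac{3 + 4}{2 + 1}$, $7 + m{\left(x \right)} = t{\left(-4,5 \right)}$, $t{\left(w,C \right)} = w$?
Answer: $-388$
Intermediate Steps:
$m{\left(x \right)} = -11$ ($m{\left(x \right)} = -7 - 4 = -11$)
$Z = \frac{7}{3} \approx 2.3333$
$z{\left(Y \right)} = \frac{7}{3}$
$I{\left(H,T \right)} = 0$ ($I{\left(H,T \right)} = \left(2 + 0\right) - 2 = 2 - 2 = 0$)
$- 97 \left(I{\left(m{\left(-4 \right)},z{\left(1 \right)} \right)} + 4\right) = - 97 \left(0 + 4\right) = \left(-97\right) 4 = -388$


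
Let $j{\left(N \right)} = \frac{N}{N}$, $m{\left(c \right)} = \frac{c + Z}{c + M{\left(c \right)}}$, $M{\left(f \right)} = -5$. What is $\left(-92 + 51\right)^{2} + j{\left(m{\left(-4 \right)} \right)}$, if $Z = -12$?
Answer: $1682$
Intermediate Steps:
$m{\left(c \right)} = \frac{-12 + c}{-5 + c}$ ($m{\left(c \right)} = \frac{c - 12}{c - 5} = \frac{-12 + c}{-5 + c}$)
$j{\left(N \right)} = 1$
$\left(-92 + 51\right)^{2} + j{\left(m{\left(-4 \right)} \right)} = \left(-92 + 51\right)^{2} + 1 = \left(-41\right)^{2} + 1 = 1681 + 1 = 1682$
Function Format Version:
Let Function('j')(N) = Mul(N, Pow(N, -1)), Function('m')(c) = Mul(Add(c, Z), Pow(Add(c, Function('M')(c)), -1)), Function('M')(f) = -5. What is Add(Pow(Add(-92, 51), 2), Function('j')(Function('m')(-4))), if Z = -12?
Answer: 1682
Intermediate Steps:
Function('m')(c) = Mul(Pow(Add(-5, c), -1), Add(-12, c)) (Function('m')(c) = Mul(Add(c, -12), Pow(Add(c, -5), -1)) = Mul(Add(-12, c), Pow(Add(-5, c), -1)) = Mul(Pow(Add(-5, c), -1), Add(-12, c)))
Function('j')(N) = 1
Add(Pow(Add(-92, 51), 2), Function('j')(Function('m')(-4))) = Add(Pow(Add(-92, 51), 2), 1) = Add(Pow(-41, 2), 1) = Add(1681, 1) = 1682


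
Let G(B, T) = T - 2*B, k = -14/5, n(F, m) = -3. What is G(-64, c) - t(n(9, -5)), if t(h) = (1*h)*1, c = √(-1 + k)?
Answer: 131 + I*√95/5 ≈ 131.0 + 1.9494*I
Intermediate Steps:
k = -14/5 (k = -14*⅕ = -14/5 ≈ -2.8000)
c = I*√95/5 (c = √(-1 - 14/5) = √(-19/5) = I*√95/5 ≈ 1.9494*I)
t(h) = h (t(h) = h*1 = h)
G(-64, c) - t(n(9, -5)) = (I*√95/5 - 2*(-64)) - 1*(-3) = (I*√95/5 + 128) + 3 = (128 + I*√95/5) + 3 = 131 + I*√95/5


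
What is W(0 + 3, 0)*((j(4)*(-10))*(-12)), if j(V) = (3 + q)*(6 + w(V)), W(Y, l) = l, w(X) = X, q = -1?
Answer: 0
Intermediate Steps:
j(V) = 12 + 2*V (j(V) = (3 - 1)*(6 + V) = 2*(6 + V) = 12 + 2*V)
W(0 + 3, 0)*((j(4)*(-10))*(-12)) = 0*(((12 + 2*4)*(-10))*(-12)) = 0*(((12 + 8)*(-10))*(-12)) = 0*((20*(-10))*(-12)) = 0*(-200*(-12)) = 0*2400 = 0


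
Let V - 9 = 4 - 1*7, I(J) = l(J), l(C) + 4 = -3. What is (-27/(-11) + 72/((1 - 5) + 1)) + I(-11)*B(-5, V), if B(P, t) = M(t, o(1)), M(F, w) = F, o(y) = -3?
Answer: -699/11 ≈ -63.545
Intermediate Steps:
l(C) = -7 (l(C) = -4 - 3 = -7)
I(J) = -7
V = 6 (V = 9 + (4 - 1*7) = 9 + (4 - 7) = 9 - 3 = 6)
B(P, t) = t
(-27/(-11) + 72/((1 - 5) + 1)) + I(-11)*B(-5, V) = (-27/(-11) + 72/((1 - 5) + 1)) - 7*6 = (-27*(-1/11) + 72/(-4 + 1)) - 42 = (27/11 + 72/(-3)) - 42 = (27/11 + 72*(-⅓)) - 42 = (27/11 - 24) - 42 = -237/11 - 42 = -699/11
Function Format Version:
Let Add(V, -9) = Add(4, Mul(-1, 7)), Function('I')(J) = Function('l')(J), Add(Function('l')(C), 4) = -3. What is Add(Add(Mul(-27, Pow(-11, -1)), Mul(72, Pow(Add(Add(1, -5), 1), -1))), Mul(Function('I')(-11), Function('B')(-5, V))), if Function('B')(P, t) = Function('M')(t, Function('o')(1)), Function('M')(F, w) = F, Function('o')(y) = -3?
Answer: Rational(-699, 11) ≈ -63.545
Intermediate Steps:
Function('l')(C) = -7 (Function('l')(C) = Add(-4, -3) = -7)
Function('I')(J) = -7
V = 6 (V = Add(9, Add(4, Mul(-1, 7))) = Add(9, Add(4, -7)) = Add(9, -3) = 6)
Function('B')(P, t) = t
Add(Add(Mul(-27, Pow(-11, -1)), Mul(72, Pow(Add(Add(1, -5), 1), -1))), Mul(Function('I')(-11), Function('B')(-5, V))) = Add(Add(Mul(-27, Pow(-11, -1)), Mul(72, Pow(Add(Add(1, -5), 1), -1))), Mul(-7, 6)) = Add(Add(Mul(-27, Rational(-1, 11)), Mul(72, Pow(Add(-4, 1), -1))), -42) = Add(Add(Rational(27, 11), Mul(72, Pow(-3, -1))), -42) = Add(Add(Rational(27, 11), Mul(72, Rational(-1, 3))), -42) = Add(Add(Rational(27, 11), -24), -42) = Add(Rational(-237, 11), -42) = Rational(-699, 11)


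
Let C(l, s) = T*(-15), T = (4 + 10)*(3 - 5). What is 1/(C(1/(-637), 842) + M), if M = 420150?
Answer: 1/420570 ≈ 2.3777e-6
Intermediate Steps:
T = -28 (T = 14*(-2) = -28)
C(l, s) = 420 (C(l, s) = -28*(-15) = 420)
1/(C(1/(-637), 842) + M) = 1/(420 + 420150) = 1/420570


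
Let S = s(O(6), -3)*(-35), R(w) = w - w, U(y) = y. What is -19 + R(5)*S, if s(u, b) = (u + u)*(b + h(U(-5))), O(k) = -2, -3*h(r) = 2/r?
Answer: -19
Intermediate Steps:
h(r) = -2/(3*r)
s(u, b) = 2*u*(2/15 + b) (s(u, b) = (u + u)*(b - ⅔/(-5)) = (2*u)*(b - ⅔*(-⅕)) = (2*u)*(b + 2/15) = (2*u)*(2/15 + b) = 2*u*(2/15 + b))
R(w) = 0
S = -1204/3 (S = ((2/15)*(-2)*(2 + 15*(-3)))*(-35) = ((2/15)*(-2)*(2 - 45))*(-35) = ((2/15)*(-2)*(-43))*(-35) = (172/15)*(-35) = -1204/3 ≈ -401.33)
-19 + R(5)*S = -19 + 0*(-1204/3) = -19 + 0 = -19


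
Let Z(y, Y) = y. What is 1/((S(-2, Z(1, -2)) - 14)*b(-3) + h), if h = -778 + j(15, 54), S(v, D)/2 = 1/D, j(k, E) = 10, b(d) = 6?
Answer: -1/840 ≈ -0.0011905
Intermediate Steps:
S(v, D) = 2/D
h = -768 (h = -778 + 10 = -768)
1/((S(-2, Z(1, -2)) - 14)*b(-3) + h) = 1/((2/1 - 14)*6 - 768) = 1/((2*1 - 14)*6 - 768) = 1/((2 - 14)*6 - 768) = 1/(-12*6 - 768) = 1/(-72 - 768) = 1/(-840) = -1/840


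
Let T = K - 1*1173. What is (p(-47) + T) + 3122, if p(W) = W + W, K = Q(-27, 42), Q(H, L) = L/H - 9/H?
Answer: 16684/9 ≈ 1853.8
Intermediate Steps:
Q(H, L) = -9/H + L/H
K = -11/9 (K = (-9 + 42)/(-27) = -1/27*33 = -11/9 ≈ -1.2222)
p(W) = 2*W
T = -10568/9 (T = -11/9 - 1*1173 = -11/9 - 1173 = -10568/9 ≈ -1174.2)
(p(-47) + T) + 3122 = (2*(-47) - 10568/9) + 3122 = (-94 - 10568/9) + 3122 = -11414/9 + 3122 = 16684/9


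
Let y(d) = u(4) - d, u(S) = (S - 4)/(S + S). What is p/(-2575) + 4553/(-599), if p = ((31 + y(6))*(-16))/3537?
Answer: -1658698399/218222289 ≈ -7.6010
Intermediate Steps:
u(S) = (-4 + S)/(2*S) (u(S) = (-4 + S)/((2*S)) = (-4 + S)*(1/(2*S)) = (-4 + S)/(2*S))
y(d) = -d (y(d) = (½)*(-4 + 4)/4 - d = (½)*(¼)*0 - d = 0 - d = -d)
p = -400/3537 (p = ((31 - 1*6)*(-16))/3537 = ((31 - 6)*(-16))*(1/3537) = (25*(-16))*(1/3537) = -400*1/3537 = -400/3537 ≈ -0.11309)
p/(-2575) + 4553/(-599) = -400/3537/(-2575) + 4553/(-599) = -400/3537*(-1/2575) + 4553*(-1/599) = 16/364311 - 4553/599 = -1658698399/218222289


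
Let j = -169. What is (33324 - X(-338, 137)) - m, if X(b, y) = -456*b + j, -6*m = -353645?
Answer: -1077455/6 ≈ -1.7958e+5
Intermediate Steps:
m = 353645/6 (m = -1/6*(-353645) = 353645/6 ≈ 58941.)
X(b, y) = -169 - 456*b (X(b, y) = -456*b - 169 = -169 - 456*b)
(33324 - X(-338, 137)) - m = (33324 - (-169 - 456*(-338))) - 1*353645/6 = (33324 - (-169 + 154128)) - 353645/6 = (33324 - 1*153959) - 353645/6 = (33324 - 153959) - 353645/6 = -120635 - 353645/6 = -1077455/6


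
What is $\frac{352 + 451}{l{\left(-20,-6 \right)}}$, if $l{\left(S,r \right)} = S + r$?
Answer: $- \frac{803}{26} \approx -30.885$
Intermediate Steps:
$\frac{352 + 451}{l{\left(-20,-6 \right)}} = \frac{352 + 451}{-20 - 6} = \frac{803}{-26} = 803 \left(- \frac{1}{26}\right) = - \frac{803}{26}$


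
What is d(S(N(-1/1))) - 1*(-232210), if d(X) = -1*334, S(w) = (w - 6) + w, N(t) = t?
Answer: 231876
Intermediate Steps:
S(w) = -6 + 2*w (S(w) = (-6 + w) + w = -6 + 2*w)
d(X) = -334
d(S(N(-1/1))) - 1*(-232210) = -334 - 1*(-232210) = -334 + 232210 = 231876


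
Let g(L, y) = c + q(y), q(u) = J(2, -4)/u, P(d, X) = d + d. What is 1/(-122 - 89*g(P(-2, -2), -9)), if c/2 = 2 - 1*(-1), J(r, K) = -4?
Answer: -9/6260 ≈ -0.0014377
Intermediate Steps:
P(d, X) = 2*d
c = 6 (c = 2*(2 - 1*(-1)) = 2*(2 + 1) = 2*3 = 6)
q(u) = -4/u
g(L, y) = 6 - 4/y
1/(-122 - 89*g(P(-2, -2), -9)) = 1/(-122 - 89*(6 - 4/(-9))) = 1/(-122 - 89*(6 - 4*(-⅑))) = 1/(-122 - 89*(6 + 4/9)) = 1/(-122 - 89*58/9) = 1/(-122 - 5162/9) = 1/(-6260/9) = -9/6260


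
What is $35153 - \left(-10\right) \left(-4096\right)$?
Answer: $-5807$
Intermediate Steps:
$35153 - \left(-10\right) \left(-4096\right) = 35153 - 40960 = -5807$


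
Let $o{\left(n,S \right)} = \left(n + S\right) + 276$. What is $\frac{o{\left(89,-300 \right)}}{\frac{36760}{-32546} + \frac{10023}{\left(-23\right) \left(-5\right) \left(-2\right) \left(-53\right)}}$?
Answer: $- \frac{12893911550}{60947921} \approx -211.56$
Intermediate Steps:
$o{\left(n,S \right)} = 276 + S + n$ ($o{\left(n,S \right)} = \left(S + n\right) + 276 = 276 + S + n$)
$\frac{o{\left(89,-300 \right)}}{\frac{36760}{-32546} + \frac{10023}{\left(-23\right) \left(-5\right) \left(-2\right) \left(-53\right)}} = \frac{276 - 300 + 89}{\frac{36760}{-32546} + \frac{10023}{\left(-23\right) \left(-5\right) \left(-2\right) \left(-53\right)}} = \frac{65}{36760 \left(- \frac{1}{32546}\right) + \frac{10023}{\left(-23\right) 10 \left(-53\right)}} = \frac{65}{- \frac{18380}{16273} + \frac{10023}{\left(-23\right) \left(-530\right)}} = \frac{65}{- \frac{18380}{16273} + \frac{10023}{12190}} = \frac{65}{- \frac{60947921}{198367870}} = 65 \left(- \frac{198367870}{60947921}\right) = - \frac{12893911550}{60947921}$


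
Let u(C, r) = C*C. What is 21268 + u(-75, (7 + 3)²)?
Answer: 26893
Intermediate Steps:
u(C, r) = C²
21268 + u(-75, (7 + 3)²) = 21268 + (-75)² = 21268 + 5625 = 26893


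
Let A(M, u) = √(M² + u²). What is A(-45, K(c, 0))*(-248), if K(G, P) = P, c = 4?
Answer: -11160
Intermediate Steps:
A(-45, K(c, 0))*(-248) = √((-45)² + 0²)*(-248) = √(2025 + 0)*(-248) = √2025*(-248) = 45*(-248) = -11160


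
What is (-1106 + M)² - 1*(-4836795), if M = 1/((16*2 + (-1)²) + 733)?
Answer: 3555757855045/586756 ≈ 6.0600e+6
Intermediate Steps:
M = 1/766 (M = 1/((32 + 1) + 733) = 1/(33 + 733) = 1/766 ≈ 0.0013055)
(-1106 + M)² - 1*(-4836795) = (-1106 + 1/766)² - 1*(-4836795) = (-847195/766)² + 4836795 = 717739368025/586756 + 4836795 = 3555757855045/586756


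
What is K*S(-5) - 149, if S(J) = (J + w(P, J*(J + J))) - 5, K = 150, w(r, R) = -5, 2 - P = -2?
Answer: -2399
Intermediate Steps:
P = 4 (P = 2 - 1*(-2) = 2 + 2 = 4)
S(J) = -10 + J (S(J) = (J - 5) - 5 = (-5 + J) - 5 = -10 + J)
K*S(-5) - 149 = 150*(-10 - 5) - 149 = 150*(-15) - 149 = -2250 - 149 = -2399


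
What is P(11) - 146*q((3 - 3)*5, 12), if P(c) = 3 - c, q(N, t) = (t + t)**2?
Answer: -84104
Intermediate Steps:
q(N, t) = 4*t**2 (q(N, t) = (2*t)**2 = 4*t**2)
P(11) - 146*q((3 - 3)*5, 12) = (3 - 1*11) - 584*12**2 = (3 - 11) - 584*144 = -8 - 146*576 = -8 - 84096 = -84104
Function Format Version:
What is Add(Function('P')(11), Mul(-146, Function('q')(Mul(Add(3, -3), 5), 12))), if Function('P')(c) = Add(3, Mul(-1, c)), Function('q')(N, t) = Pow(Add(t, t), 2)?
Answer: -84104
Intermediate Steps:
Function('q')(N, t) = Mul(4, Pow(t, 2)) (Function('q')(N, t) = Pow(Mul(2, t), 2) = Mul(4, Pow(t, 2)))
Add(Function('P')(11), Mul(-146, Function('q')(Mul(Add(3, -3), 5), 12))) = Add(Add(3, Mul(-1, 11)), Mul(-146, Mul(4, Pow(12, 2)))) = Add(Add(3, -11), Mul(-146, Mul(4, 144))) = Add(-8, Mul(-146, 576)) = Add(-8, -84096) = -84104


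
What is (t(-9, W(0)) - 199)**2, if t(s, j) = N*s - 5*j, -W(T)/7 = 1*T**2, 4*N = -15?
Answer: 436921/16 ≈ 27308.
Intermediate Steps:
N = -15/4 (N = (1/4)*(-15) = -15/4 ≈ -3.7500)
W(T) = -7*T**2
t(s, j) = -5*j - 15*s/4 (t(s, j) = -15*s/4 - 5*j = -5*j - 15*s/4)
(t(-9, W(0)) - 199)**2 = ((-(-35)*0**2 - 15/4*(-9)) - 199)**2 = ((-(-35)*0 + 135/4) - 199)**2 = ((-5*0 + 135/4) - 199)**2 = ((0 + 135/4) - 199)**2 = (135/4 - 199)**2 = (-661/4)**2 = 436921/16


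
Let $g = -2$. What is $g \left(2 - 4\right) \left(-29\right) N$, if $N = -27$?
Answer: $3132$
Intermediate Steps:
$g \left(2 - 4\right) \left(-29\right) N = - 2 \left(2 - 4\right) \left(-29\right) \left(-27\right) = \left(-2\right) \left(-2\right) \left(-29\right) \left(-27\right) = 4 \left(-29\right) \left(-27\right) = \left(-116\right) \left(-27\right) = 3132$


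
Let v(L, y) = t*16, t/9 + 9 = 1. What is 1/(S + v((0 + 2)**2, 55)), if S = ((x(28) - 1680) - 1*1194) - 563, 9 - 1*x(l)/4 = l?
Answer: -1/4665 ≈ -0.00021436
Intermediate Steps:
t = -72 (t = -81 + 9*1 = -81 + 9 = -72)
x(l) = 36 - 4*l
v(L, y) = -1152 (v(L, y) = -72*16 = -1152)
S = -3513 (S = (((36 - 4*28) - 1680) - 1*1194) - 563 = (((36 - 112) - 1680) - 1194) - 563 = ((-76 - 1680) - 1194) - 563 = (-1756 - 1194) - 563 = -2950 - 563 = -3513)
1/(S + v((0 + 2)**2, 55)) = 1/(-3513 - 1152) = 1/(-4665) = -1/4665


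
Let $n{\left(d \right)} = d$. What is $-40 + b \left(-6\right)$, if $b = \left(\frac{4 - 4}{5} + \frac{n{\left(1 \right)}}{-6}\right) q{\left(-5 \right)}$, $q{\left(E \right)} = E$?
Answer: $-45$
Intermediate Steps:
$b = \frac{5}{6}$ ($b = \left(\frac{4 - 4}{5} + 1 \frac{1}{-6}\right) \left(-5\right) = \left(\left(4 - 4\right) \frac{1}{5} + 1 \left(- \frac{1}{6}\right)\right) \left(-5\right) = \left(0 \cdot \frac{1}{5} - \frac{1}{6}\right) \left(-5\right) = \left(0 - \frac{1}{6}\right) \left(-5\right) = \left(- \frac{1}{6}\right) \left(-5\right) = \frac{5}{6} \approx 0.83333$)
$-40 + b \left(-6\right) = -40 + \frac{5}{6} \left(-6\right) = -40 - 5 = -45$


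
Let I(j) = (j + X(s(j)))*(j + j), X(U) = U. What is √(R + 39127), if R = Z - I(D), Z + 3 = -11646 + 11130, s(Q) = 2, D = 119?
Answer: 3*√1090 ≈ 99.045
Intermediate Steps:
Z = -519 (Z = -3 + (-11646 + 11130) = -3 - 516 = -519)
I(j) = 2*j*(2 + j) (I(j) = (j + 2)*(j + j) = (2 + j)*(2*j) = 2*j*(2 + j))
R = -29317 (R = -519 - 2*119*(2 + 119) = -519 - 2*119*121 = -519 - 1*28798 = -519 - 28798 = -29317)
√(R + 39127) = √(-29317 + 39127) = √9810 = 3*√1090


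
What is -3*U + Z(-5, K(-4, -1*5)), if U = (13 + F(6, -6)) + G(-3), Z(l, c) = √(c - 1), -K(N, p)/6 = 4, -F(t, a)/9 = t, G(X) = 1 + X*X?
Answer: 93 + 5*I ≈ 93.0 + 5.0*I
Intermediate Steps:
G(X) = 1 + X²
F(t, a) = -9*t
K(N, p) = -24 (K(N, p) = -6*4 = -24)
Z(l, c) = √(-1 + c)
U = -31 (U = (13 - 9*6) + (1 + (-3)²) = (13 - 54) + (1 + 9) = -41 + 10 = -31)
-3*U + Z(-5, K(-4, -1*5)) = -3*(-31) + √(-1 - 24) = 93 + √(-25) = 93 + 5*I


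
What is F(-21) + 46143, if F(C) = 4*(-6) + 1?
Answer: 46120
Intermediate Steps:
F(C) = -23 (F(C) = -24 + 1 = -23)
F(-21) + 46143 = -23 + 46143 = 46120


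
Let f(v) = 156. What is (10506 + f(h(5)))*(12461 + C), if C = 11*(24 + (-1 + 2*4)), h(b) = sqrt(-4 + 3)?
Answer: 136494924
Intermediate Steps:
h(b) = I (h(b) = sqrt(-1) = I)
C = 341 (C = 11*(24 + (-1 + 8)) = 11*(24 + 7) = 11*31 = 341)
(10506 + f(h(5)))*(12461 + C) = (10506 + 156)*(12461 + 341) = 10662*12802 = 136494924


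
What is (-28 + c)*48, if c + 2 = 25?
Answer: -240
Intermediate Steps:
c = 23 (c = -2 + 25 = 23)
(-28 + c)*48 = (-28 + 23)*48 = -5*48 = -240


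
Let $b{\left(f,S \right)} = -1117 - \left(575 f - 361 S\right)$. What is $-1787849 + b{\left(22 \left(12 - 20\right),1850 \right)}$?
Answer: $-1019916$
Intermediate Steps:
$b{\left(f,S \right)} = -1117 - 575 f + 361 S$ ($b{\left(f,S \right)} = -1117 - \left(- 361 S + 575 f\right) = -1117 + \left(- 575 f + 361 S\right) = -1117 - 575 f + 361 S$)
$-1787849 + b{\left(22 \left(12 - 20\right),1850 \right)} = -1787849 - \left(-666733 + 575 \cdot 22 \left(12 - 20\right)\right) = -1787849 - \left(-666733 + 575 \cdot 22 \left(-8\right)\right) = -1787849 - -767933 = -1787849 + \left(-1117 + 101200 + 667850\right) = -1787849 + 767933 = -1019916$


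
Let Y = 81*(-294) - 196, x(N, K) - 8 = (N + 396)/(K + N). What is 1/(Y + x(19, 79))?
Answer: -98/2351781 ≈ -4.1671e-5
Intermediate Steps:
x(N, K) = 8 + (396 + N)/(K + N) (x(N, K) = 8 + (N + 396)/(K + N) = 8 + (396 + N)/(K + N))
Y = -24010 (Y = -23814 - 196 = -24010)
1/(Y + x(19, 79)) = 1/(-24010 + (396 + 8*79 + 9*19)/(79 + 19)) = 1/(-24010 + (396 + 632 + 171)/98) = 1/(-24010 + (1/98)*1199) = 1/(-24010 + 1199/98) = 1/(-2351781/98) = -98/2351781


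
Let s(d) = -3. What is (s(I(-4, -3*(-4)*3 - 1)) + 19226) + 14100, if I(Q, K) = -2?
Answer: 33323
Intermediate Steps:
(s(I(-4, -3*(-4)*3 - 1)) + 19226) + 14100 = (-3 + 19226) + 14100 = 19223 + 14100 = 33323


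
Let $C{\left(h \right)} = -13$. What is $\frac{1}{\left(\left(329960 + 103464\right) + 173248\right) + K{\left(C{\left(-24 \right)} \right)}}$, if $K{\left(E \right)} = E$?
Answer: $\frac{1}{606659} \approx 1.6484 \cdot 10^{-6}$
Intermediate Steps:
$\frac{1}{\left(\left(329960 + 103464\right) + 173248\right) + K{\left(C{\left(-24 \right)} \right)}} = \frac{1}{\left(\left(329960 + 103464\right) + 173248\right) - 13} = \frac{1}{\left(433424 + 173248\right) - 13} = \frac{1}{606672 - 13} = \frac{1}{606659}$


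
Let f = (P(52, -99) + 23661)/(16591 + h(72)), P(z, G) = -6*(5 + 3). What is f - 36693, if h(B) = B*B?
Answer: -798966462/21775 ≈ -36692.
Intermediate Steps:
h(B) = B²
P(z, G) = -48 (P(z, G) = -6*8 = -48)
f = 23613/21775 (f = (-48 + 23661)/(16591 + 72²) = 23613/(16591 + 5184) = 23613/21775 ≈ 1.0844)
f - 36693 = 23613/21775 - 36693 = -798966462/21775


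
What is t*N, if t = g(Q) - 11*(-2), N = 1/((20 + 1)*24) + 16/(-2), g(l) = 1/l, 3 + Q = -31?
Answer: -334573/1904 ≈ -175.72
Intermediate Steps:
Q = -34 (Q = -3 - 31 = -34)
N = -4031/504 (N = (1/24)/21 + 16*(-1/2) = (1/21)*(1/24) - 8 = 1/504 - 8 = -4031/504 ≈ -7.9980)
t = 747/34 (t = 1/(-34) - 11*(-2) = -1/34 + 22 = 747/34 ≈ 21.971)
t*N = (747/34)*(-4031/504) = -334573/1904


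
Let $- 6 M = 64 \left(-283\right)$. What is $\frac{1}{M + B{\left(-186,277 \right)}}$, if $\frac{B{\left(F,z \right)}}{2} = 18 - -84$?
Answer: $\frac{3}{9668} \approx 0.0003103$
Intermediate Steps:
$B{\left(F,z \right)} = 204$ ($B{\left(F,z \right)} = 2 \left(18 - -84\right) = 2 \left(18 + 84\right) = 2 \cdot 102 = 204$)
$M = \frac{9056}{3}$ ($M = - \frac{64 \left(-283\right)}{6} = \left(- \frac{1}{6}\right) \left(-18112\right) = \frac{9056}{3} \approx 3018.7$)
$\frac{1}{M + B{\left(-186,277 \right)}} = \frac{1}{\frac{9056}{3} + 204} = \frac{1}{\frac{9668}{3}} = \frac{3}{9668}$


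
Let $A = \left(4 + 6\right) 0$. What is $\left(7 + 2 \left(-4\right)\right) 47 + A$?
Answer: $-47$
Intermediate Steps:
$A = 0$ ($A = 10 \cdot 0 = 0$)
$\left(7 + 2 \left(-4\right)\right) 47 + A = \left(7 + 2 \left(-4\right)\right) 47 + 0 = \left(7 - 8\right) 47 + 0 = \left(-1\right) 47 + 0 = -47 + 0 = -47$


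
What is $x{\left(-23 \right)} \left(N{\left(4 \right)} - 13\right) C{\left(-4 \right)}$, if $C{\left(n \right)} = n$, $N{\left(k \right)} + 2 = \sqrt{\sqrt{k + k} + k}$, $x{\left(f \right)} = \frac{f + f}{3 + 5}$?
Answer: $-345 + 23 \sqrt{4 + 2 \sqrt{2}} \approx -284.9$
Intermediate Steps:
$x{\left(f \right)} = \frac{f}{4}$ ($x{\left(f \right)} = \frac{2 f}{8} = 2 f \frac{1}{8} = \frac{f}{4}$)
$N{\left(k \right)} = -2 + \sqrt{k + \sqrt{2} \sqrt{k}}$ ($N{\left(k \right)} = -2 + \sqrt{\sqrt{k + k} + k} = -2 + \sqrt{\sqrt{2 k} + k} = -2 + \sqrt{\sqrt{2} \sqrt{k} + k} = -2 + \sqrt{k + \sqrt{2} \sqrt{k}}$)
$x{\left(-23 \right)} \left(N{\left(4 \right)} - 13\right) C{\left(-4 \right)} = \frac{1}{4} \left(-23\right) \left(\left(-2 + \sqrt{4 + \sqrt{2} \sqrt{4}}\right) - 13\right) \left(-4\right) = - \frac{23 \left(\left(-2 + \sqrt{4 + \sqrt{2} \cdot 2}\right) - 13\right) \left(-4\right)}{4} = - \frac{23 \left(\left(-2 + \sqrt{4 + 2 \sqrt{2}}\right) - 13\right) \left(-4\right)}{4} = - \frac{23 \left(-15 + \sqrt{4 + 2 \sqrt{2}}\right) \left(-4\right)}{4} = - \frac{23 \left(60 - 4 \sqrt{4 + 2 \sqrt{2}}\right)}{4} = -345 + 23 \sqrt{4 + 2 \sqrt{2}}$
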